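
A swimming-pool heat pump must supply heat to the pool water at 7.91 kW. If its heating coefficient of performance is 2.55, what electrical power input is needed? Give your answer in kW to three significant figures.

Ẇ = Q̇_H/COP_HP = 7.910/2.55 = 3.102 kW.

3.10 kW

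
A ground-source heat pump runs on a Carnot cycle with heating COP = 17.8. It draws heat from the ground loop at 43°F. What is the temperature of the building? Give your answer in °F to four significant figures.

72.92 °F

COP_HP = T_H/(T_H − T_C) rearranges to T_H = COP·T_C/(COP − 1).
With T_C = 279.26 K, T_H = 17.8 × 279.26/16.80 = 295.88 K.
Converting, 295.88 K = 72.92°F.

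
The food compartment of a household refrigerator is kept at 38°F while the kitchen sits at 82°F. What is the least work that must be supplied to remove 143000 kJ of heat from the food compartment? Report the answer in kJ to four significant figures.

12640 kJ

In absolute terms T_C = 276.48 K and T_H = 300.93 K, so ΔT = 24.44 K.
The reversible limit is COP_R = T_C/ΔT = 11.31, so W_min = Q_C/COP = Q_C·ΔT/T_C.
W_min = 143000 × 24.44/276.48 = 12640 kJ.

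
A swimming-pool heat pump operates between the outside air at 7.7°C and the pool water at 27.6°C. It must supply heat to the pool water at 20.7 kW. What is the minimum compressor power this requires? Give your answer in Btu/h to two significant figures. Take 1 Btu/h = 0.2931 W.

4700 Btu/h

In absolute terms T_C = 280.85 K and T_H = 300.75 K, so ΔT = 19.90 K.
COP_Carnot = T_H/ΔT = 300.75/19.90 = 15.11.
Ẇ_min = Q̇/COP_Carnot = 20.70/15.11 = 1.370 kW = 4673 Btu/h.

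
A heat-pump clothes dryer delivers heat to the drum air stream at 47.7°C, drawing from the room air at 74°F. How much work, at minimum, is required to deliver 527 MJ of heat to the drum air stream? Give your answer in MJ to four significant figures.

In absolute terms T_C = 296.48 K and T_H = 320.85 K, so ΔT = 24.37 K.
The reversible limit is COP_HP = T_H/ΔT = 13.17, so W_min = Q_H/COP = Q_H·ΔT/T_H.
W_min = 527.0 × 24.37/320.85 = 40.02 MJ.

40.02 MJ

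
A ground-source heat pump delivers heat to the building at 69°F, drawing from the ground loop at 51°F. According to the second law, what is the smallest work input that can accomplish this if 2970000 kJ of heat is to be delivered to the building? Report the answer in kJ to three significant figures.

In absolute terms T_C = 283.71 K and T_H = 293.71 K, so ΔT = 10.00 K.
The reversible limit is COP_HP = T_H/ΔT = 29.37, so W_min = Q_H/COP = Q_H·ΔT/T_H.
W_min = 2970000 × 10.00/293.71 = 101100 kJ.

101000 kJ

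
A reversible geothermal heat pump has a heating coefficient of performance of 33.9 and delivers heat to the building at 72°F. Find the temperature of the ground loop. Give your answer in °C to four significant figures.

COP_HP = T_H/(T_H − T_C) gives T_H − T_C = T_H/COP.
With T_H = 295.37 K, T_C = 295.37 × (1 − 1/33.9) = 286.66 K.
Converting, 286.66 K = 13.51°C.

13.51 °C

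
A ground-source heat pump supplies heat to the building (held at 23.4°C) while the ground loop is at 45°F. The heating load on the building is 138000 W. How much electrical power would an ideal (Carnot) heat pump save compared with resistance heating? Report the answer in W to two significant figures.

130000 W

In absolute terms T_C = 280.37 K and T_H = 296.55 K, so ΔT = 16.18 K.
COP_Carnot = T_H/ΔT = 296.55/16.18 = 18.33.
Resistance heating needs Ẇ_res = Q̇_H = 138000 W; the reversible heat pump needs only Ẇ_hp = Q̇_H/COP = 7528 W.
Saving = 138000 − 7528 = 130500 W.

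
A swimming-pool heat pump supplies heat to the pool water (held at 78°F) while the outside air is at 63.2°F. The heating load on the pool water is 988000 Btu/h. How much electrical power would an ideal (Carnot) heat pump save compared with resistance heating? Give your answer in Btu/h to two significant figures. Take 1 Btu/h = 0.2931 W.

960000 Btu/h

In absolute terms T_C = 290.48 K and T_H = 298.71 K, so ΔT = 8.222 K.
COP_Carnot = T_H/ΔT = 298.71/8.222 = 36.33.
Resistance heating needs Ẇ_res = Q̇_H = 988000 Btu/h; the reversible heat pump needs only Ẇ_hp = Q̇_H/COP = 27200 Btu/h.
Saving = 988000 − 27200 = 960800 Btu/h.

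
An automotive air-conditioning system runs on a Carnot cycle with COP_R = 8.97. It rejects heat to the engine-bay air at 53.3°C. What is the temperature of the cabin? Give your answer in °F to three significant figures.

69.0 °F

For a Carnot refrigerator COP_R = T_C/(T_H − T_C), so T_C = COP·T_H/(1 + COP).
With T_H = 326.45 K, T_C = 8.97 × 326.45/9.970 = 293.71 K.
Converting, 293.71 K = 69.00°F.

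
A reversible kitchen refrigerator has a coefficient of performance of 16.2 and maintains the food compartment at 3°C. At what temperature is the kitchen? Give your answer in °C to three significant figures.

COP_R = T_C/(T_H − T_C) gives T_H − T_C = T_C/COP.
With T_C = 276.15 K, T_H = 276.15 × (1 + 1/16.2) = 293.20 K.
Converting, 293.20 K = 20.05°C.

20.0 °C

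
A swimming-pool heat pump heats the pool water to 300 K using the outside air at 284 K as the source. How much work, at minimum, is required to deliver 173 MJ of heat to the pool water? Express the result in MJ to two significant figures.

9.2 MJ

The reservoir spacing is ΔT = 300 − 284 = 16.00 K.
The reversible limit is COP_HP = T_H/ΔT = 18.75, so W_min = Q_H/COP = Q_H·ΔT/T_H.
W_min = 173.0 × 16.00/300.00 = 9.227 MJ.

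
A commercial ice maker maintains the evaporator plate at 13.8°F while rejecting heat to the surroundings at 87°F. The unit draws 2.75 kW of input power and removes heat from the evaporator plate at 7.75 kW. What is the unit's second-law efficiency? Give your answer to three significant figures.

COP_actual = Q̇_C/Ẇ = 7.750/2.750 = 2.818.
In absolute terms T_C = 263.04 K and T_H = 303.71 K, so ΔT = 40.67 K.
COP_Carnot = T_C/ΔT = 263.04/40.67 = 6.468.
η_II = COP_actual/COP_Carnot = 2.818/6.468 = 0.4357.

0.436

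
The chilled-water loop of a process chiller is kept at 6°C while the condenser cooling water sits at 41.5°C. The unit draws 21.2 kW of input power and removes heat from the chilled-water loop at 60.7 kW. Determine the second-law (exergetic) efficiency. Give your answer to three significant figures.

COP_actual = Q̇_C/Ẇ = 60.70/21.20 = 2.863.
In absolute terms T_C = 279.15 K and T_H = 314.65 K, so ΔT = 35.50 K.
COP_Carnot = T_C/ΔT = 279.15/35.50 = 7.863.
η_II = COP_actual/COP_Carnot = 2.863/7.863 = 0.3641.

0.364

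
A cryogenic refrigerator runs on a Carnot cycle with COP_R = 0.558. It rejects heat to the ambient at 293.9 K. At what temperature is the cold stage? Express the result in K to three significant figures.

For a Carnot refrigerator COP_R = T_C/(T_H − T_C), so T_C = COP·T_H/(1 + COP).
With T_H = 293.90 K, T_C = 0.558 × 293.90/1.558 = 105.26 K.

105 K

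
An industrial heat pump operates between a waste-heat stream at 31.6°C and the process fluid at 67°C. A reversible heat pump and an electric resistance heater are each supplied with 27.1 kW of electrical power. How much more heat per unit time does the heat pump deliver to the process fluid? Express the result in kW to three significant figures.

233 kW

In absolute terms T_C = 304.75 K and T_H = 340.15 K, so ΔT = 35.40 K.
COP_Carnot = T_H/ΔT = 340.15/35.40 = 9.609.
The heat pump delivers Q̇_H = COP × Ẇ = 260.4 kW; the resistance heater delivers Ẇ = 27.10 kW.
Extra = (COP − 1)·Ẇ = 233.3 kW.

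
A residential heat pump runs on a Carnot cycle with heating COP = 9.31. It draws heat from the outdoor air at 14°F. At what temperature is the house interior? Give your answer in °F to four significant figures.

71.00 °F

COP_HP = T_H/(T_H − T_C) rearranges to T_H = COP·T_C/(COP − 1).
With T_C = 263.15 K, T_H = 9.31 × 263.15/8.310 = 294.82 K.
Converting, 294.82 K = 71.00°F.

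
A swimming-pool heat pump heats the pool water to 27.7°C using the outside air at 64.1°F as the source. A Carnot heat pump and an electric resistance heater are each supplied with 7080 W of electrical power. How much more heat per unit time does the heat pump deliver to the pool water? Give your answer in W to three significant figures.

In absolute terms T_C = 290.98 K and T_H = 300.85 K, so ΔT = 9.867 K.
COP_Carnot = T_H/ΔT = 300.85/9.867 = 30.49.
The heat pump delivers Q̇_H = COP × Ẇ = 215900 W; the resistance heater delivers Ẇ = 7080 W.
Extra = (COP − 1)·Ẇ = 208800 W.

209000 W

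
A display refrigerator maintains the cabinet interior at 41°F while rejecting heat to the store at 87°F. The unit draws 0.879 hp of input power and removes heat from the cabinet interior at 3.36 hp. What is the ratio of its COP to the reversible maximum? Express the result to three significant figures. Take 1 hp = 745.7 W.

COP_actual = Q̇_C/Ẇ = 3.360/0.8790 = 3.823.
In absolute terms T_C = 278.15 K and T_H = 303.71 K, so ΔT = 25.56 K.
COP_Carnot = T_C/ΔT = 278.15/25.56 = 10.88.
η_II = COP_actual/COP_Carnot = 3.823/10.88 = 0.3512.

0.351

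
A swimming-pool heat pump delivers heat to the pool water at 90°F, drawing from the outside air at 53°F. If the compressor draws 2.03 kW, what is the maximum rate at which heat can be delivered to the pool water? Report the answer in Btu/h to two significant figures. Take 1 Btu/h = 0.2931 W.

In absolute terms T_C = 284.82 K and T_H = 305.37 K, so ΔT = 20.56 K.
COP_Carnot = T_H/ΔT = 305.37/20.56 = 14.86.
Q̇_max = COP_Carnot × Ẇ = 14.86 × 2.030 kW = 30.16 kW = 102900 Btu/h.

100000 Btu/h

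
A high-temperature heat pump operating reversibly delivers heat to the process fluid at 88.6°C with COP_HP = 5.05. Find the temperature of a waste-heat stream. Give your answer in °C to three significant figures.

17.0 °C

COP_HP = T_H/(T_H − T_C) gives T_H − T_C = T_H/COP.
With T_H = 361.75 K, T_C = 361.75 × (1 − 1/5.05) = 290.12 K.
Converting, 290.12 K = 16.97°C.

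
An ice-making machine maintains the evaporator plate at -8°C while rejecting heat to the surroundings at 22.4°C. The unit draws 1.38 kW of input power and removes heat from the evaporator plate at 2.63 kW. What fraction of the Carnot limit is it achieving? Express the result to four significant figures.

COP_actual = Q̇_C/Ẇ = 2.630/1.380 = 1.906.
In absolute terms T_C = 265.15 K and T_H = 295.55 K, so ΔT = 30.40 K.
COP_Carnot = T_C/ΔT = 265.15/30.40 = 8.722.
η_II = COP_actual/COP_Carnot = 1.906/8.722 = 0.2185.

0.2185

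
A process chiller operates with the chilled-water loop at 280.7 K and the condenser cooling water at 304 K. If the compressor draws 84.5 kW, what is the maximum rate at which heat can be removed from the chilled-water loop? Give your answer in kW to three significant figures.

1020 kW

The reservoir spacing is ΔT = 304 − 280.7 = 23.30 K.
COP_Carnot = T_C/ΔT = 280.70/23.30 = 12.05.
Q̇_max = COP_Carnot × Ẇ = 12.05 × 84.50 kW = 1018 kW.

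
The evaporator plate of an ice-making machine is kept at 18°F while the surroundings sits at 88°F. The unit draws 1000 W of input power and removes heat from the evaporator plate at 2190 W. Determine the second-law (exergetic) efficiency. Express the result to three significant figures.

COP_actual = Q̇_C/Ẇ = 2190/1000 = 2.190.
In absolute terms T_C = 265.37 K and T_H = 304.26 K, so ΔT = 38.89 K.
COP_Carnot = T_C/ΔT = 265.37/38.89 = 6.824.
η_II = COP_actual/COP_Carnot = 2.190/6.824 = 0.3209.

0.321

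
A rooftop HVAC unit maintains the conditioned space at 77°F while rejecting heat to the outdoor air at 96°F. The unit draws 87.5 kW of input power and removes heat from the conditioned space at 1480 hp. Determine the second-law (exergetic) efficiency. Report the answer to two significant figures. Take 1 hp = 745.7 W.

0.45

Converting, Q̇_C = 1480 hp = 1104 kW, so COP_actual = Q̇_C/Ẇ = 1104/87.50 = 12.61.
In absolute terms T_C = 298.15 K and T_H = 308.71 K, so ΔT = 10.56 K.
COP_Carnot = T_C/ΔT = 298.15/10.56 = 28.25.
η_II = COP_actual/COP_Carnot = 12.61/28.25 = 0.4465.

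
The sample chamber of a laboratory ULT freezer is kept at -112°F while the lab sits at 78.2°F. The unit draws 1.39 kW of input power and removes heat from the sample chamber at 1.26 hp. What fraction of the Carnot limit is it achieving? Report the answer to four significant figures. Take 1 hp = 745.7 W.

Converting, Q̇_C = 1.260 hp = 0.9396 kW, so COP_actual = Q̇_C/Ẇ = 0.9396/1.390 = 0.6760.
In absolute terms T_C = 193.15 K and T_H = 298.82 K, so ΔT = 105.7 K.
COP_Carnot = T_C/ΔT = 193.15/105.7 = 1.828.
η_II = COP_actual/COP_Carnot = 0.6760/1.828 = 0.3698.

0.3698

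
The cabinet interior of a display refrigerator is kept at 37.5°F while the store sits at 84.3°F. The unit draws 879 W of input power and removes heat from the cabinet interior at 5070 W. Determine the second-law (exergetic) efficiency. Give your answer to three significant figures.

0.543

COP_actual = Q̇_C/Ẇ = 5070/879.0 = 5.768.
In absolute terms T_C = 276.21 K and T_H = 302.21 K, so ΔT = 26.00 K.
COP_Carnot = T_C/ΔT = 276.21/26.00 = 10.62.
η_II = COP_actual/COP_Carnot = 5.768/10.62 = 0.5430.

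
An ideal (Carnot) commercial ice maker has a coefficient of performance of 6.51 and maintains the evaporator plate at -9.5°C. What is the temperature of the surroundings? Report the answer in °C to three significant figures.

COP_R = T_C/(T_H − T_C) gives T_H − T_C = T_C/COP.
With T_C = 263.65 K, T_H = 263.65 × (1 + 1/6.51) = 304.15 K.
Converting, 304.15 K = 31.00°C.

31.0 °C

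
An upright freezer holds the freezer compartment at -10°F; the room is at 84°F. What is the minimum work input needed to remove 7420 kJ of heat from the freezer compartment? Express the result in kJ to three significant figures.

In absolute terms T_C = 249.82 K and T_H = 302.04 K, so ΔT = 52.22 K.
The reversible limit is COP_R = T_C/ΔT = 4.784, so W_min = Q_C/COP = Q_C·ΔT/T_C.
W_min = 7420 × 52.22/249.82 = 1551 kJ.

1550 kJ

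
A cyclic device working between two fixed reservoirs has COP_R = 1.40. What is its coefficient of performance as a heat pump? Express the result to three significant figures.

The first law on one cycle gives Q_H = Q_C + W, so Q_H/W = Q_C/W + 1.
COP_HP = COP_R + 1 = 1.40 + 1 = 2.40.

2.40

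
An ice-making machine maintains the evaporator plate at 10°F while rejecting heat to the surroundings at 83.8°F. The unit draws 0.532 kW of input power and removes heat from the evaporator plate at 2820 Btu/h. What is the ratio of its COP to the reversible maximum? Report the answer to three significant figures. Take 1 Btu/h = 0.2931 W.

Converting, Q̇_C = 2820 Btu/h = 0.8265 kW, so COP_actual = Q̇_C/Ẇ = 0.8265/0.5320 = 1.554.
In absolute terms T_C = 260.93 K and T_H = 301.93 K, so ΔT = 41.00 K.
COP_Carnot = T_C/ΔT = 260.93/41.00 = 6.364.
η_II = COP_actual/COP_Carnot = 1.554/6.364 = 0.2441.

0.244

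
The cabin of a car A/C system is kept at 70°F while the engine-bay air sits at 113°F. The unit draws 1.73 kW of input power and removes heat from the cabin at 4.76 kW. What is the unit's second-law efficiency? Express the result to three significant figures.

COP_actual = Q̇_C/Ẇ = 4.760/1.730 = 2.751.
In absolute terms T_C = 294.26 K and T_H = 318.15 K, so ΔT = 23.89 K.
COP_Carnot = T_C/ΔT = 294.26/23.89 = 12.32.
η_II = COP_actual/COP_Carnot = 2.751/12.32 = 0.2234.

0.223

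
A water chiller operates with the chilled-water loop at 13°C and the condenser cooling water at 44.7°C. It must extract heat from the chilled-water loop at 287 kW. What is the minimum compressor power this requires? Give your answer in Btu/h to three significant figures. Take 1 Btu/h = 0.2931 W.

In absolute terms T_C = 286.15 K and T_H = 317.85 K, so ΔT = 31.70 K.
COP_Carnot = T_C/ΔT = 286.15/31.70 = 9.027.
Ẇ_min = Q̇/COP_Carnot = 287.0/9.027 = 31.79 kW = 108500 Btu/h.

108000 Btu/h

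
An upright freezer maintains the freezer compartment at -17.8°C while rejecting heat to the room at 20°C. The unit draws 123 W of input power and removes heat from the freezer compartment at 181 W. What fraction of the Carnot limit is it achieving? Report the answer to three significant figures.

0.218

COP_actual = Q̇_C/Ẇ = 181.0/123.0 = 1.472.
In absolute terms T_C = 255.35 K and T_H = 293.15 K, so ΔT = 37.80 K.
COP_Carnot = T_C/ΔT = 255.35/37.80 = 6.755.
η_II = COP_actual/COP_Carnot = 1.472/6.755 = 0.2178.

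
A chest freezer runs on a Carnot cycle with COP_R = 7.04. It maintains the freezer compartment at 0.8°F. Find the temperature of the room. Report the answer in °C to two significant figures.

COP_R = T_C/(T_H − T_C) gives T_H − T_C = T_C/COP.
With T_C = 255.82 K, T_H = 255.82 × (1 + 1/7.04) = 292.15 K.
Converting, 292.15 K = 19.00°C.

19 °C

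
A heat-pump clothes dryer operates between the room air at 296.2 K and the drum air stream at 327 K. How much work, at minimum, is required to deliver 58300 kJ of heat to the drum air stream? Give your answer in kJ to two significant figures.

5500 kJ

The reservoir spacing is ΔT = 327 − 296.2 = 30.80 K.
The reversible limit is COP_HP = T_H/ΔT = 10.62, so W_min = Q_H/COP = Q_H·ΔT/T_H.
W_min = 58300 × 30.80/327.00 = 5491 kJ.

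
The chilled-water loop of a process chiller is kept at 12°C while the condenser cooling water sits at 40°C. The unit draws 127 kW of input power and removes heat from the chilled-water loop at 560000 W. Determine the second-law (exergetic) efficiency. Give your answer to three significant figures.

Converting, Q̇_C = 560000 W = 560.0 kW, so COP_actual = Q̇_C/Ẇ = 560.0/127.0 = 4.409.
In absolute terms T_C = 285.15 K and T_H = 313.15 K, so ΔT = 28.00 K.
COP_Carnot = T_C/ΔT = 285.15/28.00 = 10.18.
η_II = COP_actual/COP_Carnot = 4.409/10.18 = 0.4330.

0.433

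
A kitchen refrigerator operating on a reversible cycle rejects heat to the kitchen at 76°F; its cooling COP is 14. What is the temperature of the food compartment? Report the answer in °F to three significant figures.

For a Carnot refrigerator COP_R = T_C/(T_H − T_C), so T_C = COP·T_H/(1 + COP).
With T_H = 297.59 K, T_C = 14 × 297.59/15.00 = 277.75 K.
Converting, 277.75 K = 40.29°F.

40.3 °F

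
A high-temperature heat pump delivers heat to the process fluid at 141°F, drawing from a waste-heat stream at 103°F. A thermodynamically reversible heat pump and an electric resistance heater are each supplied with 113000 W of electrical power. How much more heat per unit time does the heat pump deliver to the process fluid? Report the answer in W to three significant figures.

In absolute terms T_C = 312.59 K and T_H = 333.71 K, so ΔT = 21.11 K.
COP_Carnot = T_H/ΔT = 333.71/21.11 = 15.81.
The heat pump delivers Q̇_H = COP × Ẇ = 1786000 W; the resistance heater delivers Ẇ = 113000 W.
Extra = (COP − 1)·Ẇ = 1673000 W.

1670000 W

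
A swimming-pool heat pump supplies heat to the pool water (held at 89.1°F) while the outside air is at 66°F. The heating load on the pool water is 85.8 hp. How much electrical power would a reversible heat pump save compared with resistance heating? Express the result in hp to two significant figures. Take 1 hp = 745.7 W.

In absolute terms T_C = 292.04 K and T_H = 304.87 K, so ΔT = 12.83 K.
COP_Carnot = T_H/ΔT = 304.87/12.83 = 23.76.
Resistance heating needs Ẇ_res = Q̇_H = 85.80 hp; the reversible heat pump needs only Ẇ_hp = Q̇_H/COP = 3.612 hp.
Saving = 85.80 − 3.612 = 82.19 hp.

82 hp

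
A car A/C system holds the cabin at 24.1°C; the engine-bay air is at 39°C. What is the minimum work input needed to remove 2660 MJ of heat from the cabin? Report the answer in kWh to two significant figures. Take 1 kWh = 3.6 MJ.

In absolute terms T_C = 297.25 K and T_H = 312.15 K, so ΔT = 14.90 K.
The reversible limit is COP_R = T_C/ΔT = 19.95, so W_min = Q_C/COP = Q_C·ΔT/T_C.
W_min = 2660 × 14.90/297.25 = 133.3 MJ = 37.04 kWh.

37 kWh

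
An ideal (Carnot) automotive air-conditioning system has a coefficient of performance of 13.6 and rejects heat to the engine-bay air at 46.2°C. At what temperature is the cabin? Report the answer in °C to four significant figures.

For a Carnot refrigerator COP_R = T_C/(T_H − T_C), so T_C = COP·T_H/(1 + COP).
With T_H = 319.35 K, T_C = 13.6 × 319.35/14.60 = 297.48 K.
Converting, 297.48 K = 24.33°C.

24.33 °C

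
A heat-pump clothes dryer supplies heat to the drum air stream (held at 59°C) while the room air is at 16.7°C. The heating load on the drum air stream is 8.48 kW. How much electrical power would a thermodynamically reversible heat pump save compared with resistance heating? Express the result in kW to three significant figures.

7.40 kW

In absolute terms T_C = 289.85 K and T_H = 332.15 K, so ΔT = 42.30 K.
COP_Carnot = T_H/ΔT = 332.15/42.30 = 7.852.
Resistance heating needs Ẇ_res = Q̇_H = 8.480 kW; the reversible heat pump needs only Ẇ_hp = Q̇_H/COP = 1.080 kW.
Saving = 8.480 − 1.080 = 7.400 kW.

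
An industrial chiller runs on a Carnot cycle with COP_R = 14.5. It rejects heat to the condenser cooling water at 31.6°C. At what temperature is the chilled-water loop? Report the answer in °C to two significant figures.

12 °C

For a Carnot refrigerator COP_R = T_C/(T_H − T_C), so T_C = COP·T_H/(1 + COP).
With T_H = 304.75 K, T_C = 14.5 × 304.75/15.50 = 285.09 K.
Converting, 285.09 K = 11.94°C.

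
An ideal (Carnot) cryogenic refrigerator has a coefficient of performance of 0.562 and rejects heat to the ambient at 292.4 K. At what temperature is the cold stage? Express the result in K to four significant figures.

105.2 K

For a Carnot refrigerator COP_R = T_C/(T_H − T_C), so T_C = COP·T_H/(1 + COP).
With T_H = 292.40 K, T_C = 0.562 × 292.40/1.562 = 105.20 K.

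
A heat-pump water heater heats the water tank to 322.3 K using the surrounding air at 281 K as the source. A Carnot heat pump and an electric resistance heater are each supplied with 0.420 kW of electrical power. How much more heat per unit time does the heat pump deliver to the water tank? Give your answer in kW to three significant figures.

2.86 kW

The reservoir spacing is ΔT = 322.3 − 281 = 41.30 K.
COP_Carnot = T_H/ΔT = 322.30/41.30 = 7.804.
The heat pump delivers Q̇_H = COP × Ẇ = 3.278 kW; the resistance heater delivers Ẇ = 0.4200 kW.
Extra = (COP − 1)·Ẇ = 2.858 kW.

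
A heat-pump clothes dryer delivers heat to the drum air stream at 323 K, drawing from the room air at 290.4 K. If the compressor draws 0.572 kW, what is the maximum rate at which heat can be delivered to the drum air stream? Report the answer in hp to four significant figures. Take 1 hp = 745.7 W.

The reservoir spacing is ΔT = 323 − 290.4 = 32.60 K.
COP_Carnot = T_H/ΔT = 323.00/32.60 = 9.908.
Q̇_max = COP_Carnot × Ẇ = 9.908 × 0.5720 kW = 5.667 kW = 7.600 hp.

7.600 hp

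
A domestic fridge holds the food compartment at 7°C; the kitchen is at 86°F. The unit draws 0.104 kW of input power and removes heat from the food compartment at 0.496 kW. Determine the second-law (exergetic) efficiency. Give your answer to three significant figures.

COP_actual = Q̇_C/Ẇ = 0.4960/0.1040 = 4.769.
In absolute terms T_C = 280.15 K and T_H = 303.15 K, so ΔT = 23.00 K.
COP_Carnot = T_C/ΔT = 280.15/23.00 = 12.18.
η_II = COP_actual/COP_Carnot = 4.769/12.18 = 0.3915.

0.392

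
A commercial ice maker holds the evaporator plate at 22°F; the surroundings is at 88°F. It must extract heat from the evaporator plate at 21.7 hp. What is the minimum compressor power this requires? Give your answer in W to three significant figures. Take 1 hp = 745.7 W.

In absolute terms T_C = 267.59 K and T_H = 304.26 K, so ΔT = 36.67 K.
COP_Carnot = T_C/ΔT = 267.59/36.67 = 7.298.
Ẇ_min = Q̇/COP_Carnot = 21.70/7.298 = 2.973 hp = 2217 W.

2220 W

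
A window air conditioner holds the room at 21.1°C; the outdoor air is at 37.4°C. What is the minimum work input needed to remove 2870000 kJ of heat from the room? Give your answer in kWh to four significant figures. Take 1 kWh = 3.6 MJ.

In absolute terms T_C = 294.25 K and T_H = 310.55 K, so ΔT = 16.30 K.
The reversible limit is COP_R = T_C/ΔT = 18.05, so W_min = Q_C/COP = Q_C·ΔT/T_C.
W_min = 2870000 × 16.30/294.25 = 159000 kJ = 44.16 kWh.

44.16 kWh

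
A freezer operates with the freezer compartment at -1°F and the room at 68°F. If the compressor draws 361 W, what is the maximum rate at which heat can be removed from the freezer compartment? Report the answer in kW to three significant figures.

In absolute terms T_C = 254.82 K and T_H = 293.15 K, so ΔT = 38.33 K.
COP_Carnot = T_C/ΔT = 254.82/38.33 = 6.647.
Q̇_max = COP_Carnot × Ẇ = 6.647 × 361.0 W = 2400 W = 2.400 kW.

2.40 kW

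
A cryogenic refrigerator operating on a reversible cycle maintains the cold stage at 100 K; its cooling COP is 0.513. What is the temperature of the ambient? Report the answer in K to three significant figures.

295 K

COP_R = T_C/(T_H − T_C) gives T_H − T_C = T_C/COP.
With T_C = 100.00 K, T_H = 100.00 × (1 + 1/0.513) = 294.93 K.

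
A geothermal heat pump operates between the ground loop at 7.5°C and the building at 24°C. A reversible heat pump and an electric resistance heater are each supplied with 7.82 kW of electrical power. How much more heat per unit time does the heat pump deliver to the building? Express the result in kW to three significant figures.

133 kW

In absolute terms T_C = 280.65 K and T_H = 297.15 K, so ΔT = 16.50 K.
COP_Carnot = T_H/ΔT = 297.15/16.50 = 18.01.
The heat pump delivers Q̇_H = COP × Ẇ = 140.8 kW; the resistance heater delivers Ẇ = 7.820 kW.
Extra = (COP − 1)·Ẇ = 133.0 kW.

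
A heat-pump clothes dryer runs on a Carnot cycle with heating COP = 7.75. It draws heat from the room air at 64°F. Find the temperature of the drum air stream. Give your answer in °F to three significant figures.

COP_HP = T_H/(T_H − T_C) rearranges to T_H = COP·T_C/(COP − 1).
With T_C = 290.93 K, T_H = 7.75 × 290.93/6.750 = 334.03 K.
Converting, 334.03 K = 141.58°F.

142 °F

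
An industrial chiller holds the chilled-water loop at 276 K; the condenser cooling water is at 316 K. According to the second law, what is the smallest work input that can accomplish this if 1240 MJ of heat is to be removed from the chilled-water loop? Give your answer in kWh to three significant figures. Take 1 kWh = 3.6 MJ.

49.9 kWh

The reservoir spacing is ΔT = 316 − 276 = 40.00 K.
The reversible limit is COP_R = T_C/ΔT = 6.900, so W_min = Q_C/COP = Q_C·ΔT/T_C.
W_min = 1240 × 40.00/276.00 = 179.7 MJ = 49.92 kWh.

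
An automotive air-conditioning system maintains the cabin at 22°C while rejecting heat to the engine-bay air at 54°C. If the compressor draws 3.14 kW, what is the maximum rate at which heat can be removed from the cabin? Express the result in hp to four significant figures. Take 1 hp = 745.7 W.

38.84 hp

In absolute terms T_C = 295.15 K and T_H = 327.15 K, so ΔT = 32.00 K.
COP_Carnot = T_C/ΔT = 295.15/32.00 = 9.223.
Q̇_max = COP_Carnot × Ẇ = 9.223 × 3.140 kW = 28.96 kW = 38.84 hp.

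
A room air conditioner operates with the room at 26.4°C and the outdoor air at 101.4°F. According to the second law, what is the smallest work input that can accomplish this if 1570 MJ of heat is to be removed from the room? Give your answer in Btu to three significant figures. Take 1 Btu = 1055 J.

60400 Btu

In absolute terms T_C = 299.55 K and T_H = 311.71 K, so ΔT = 12.16 K.
The reversible limit is COP_R = T_C/ΔT = 24.64, so W_min = Q_C/COP = Q_C·ΔT/T_C.
W_min = 1570 × 12.16/299.55 = 63.71 MJ = 60390 Btu.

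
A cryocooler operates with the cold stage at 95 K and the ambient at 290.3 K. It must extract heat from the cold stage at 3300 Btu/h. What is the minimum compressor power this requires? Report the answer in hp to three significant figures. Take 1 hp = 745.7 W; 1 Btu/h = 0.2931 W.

The reservoir spacing is ΔT = 290.3 − 95 = 195.3 K.
COP_Carnot = T_C/ΔT = 95.00/195.3 = 0.4864.
Ẇ_min = Q̇/COP_Carnot = 3300/0.4864 = 6784 Btu/h = 2.667 hp.

2.67 hp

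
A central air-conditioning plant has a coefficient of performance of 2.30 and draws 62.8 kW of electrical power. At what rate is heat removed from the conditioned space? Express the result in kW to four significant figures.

144.4 kW

Q̇_C = COP × Ẇ = 2.30 × 62.80 = 144.4 kW.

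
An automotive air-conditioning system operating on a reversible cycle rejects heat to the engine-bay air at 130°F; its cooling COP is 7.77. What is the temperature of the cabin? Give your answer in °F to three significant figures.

For a Carnot refrigerator COP_R = T_C/(T_H − T_C), so T_C = COP·T_H/(1 + COP).
With T_H = 327.59 K, T_C = 7.77 × 327.59/8.770 = 290.24 K.
Converting, 290.24 K = 62.76°F.

62.8 °F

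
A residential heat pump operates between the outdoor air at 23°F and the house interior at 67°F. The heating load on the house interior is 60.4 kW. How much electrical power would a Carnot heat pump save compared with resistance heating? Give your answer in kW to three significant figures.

In absolute terms T_C = 268.15 K and T_H = 292.59 K, so ΔT = 24.44 K.
COP_Carnot = T_H/ΔT = 292.59/24.44 = 11.97.
Resistance heating needs Ẇ_res = Q̇_H = 60.40 kW; the reversible heat pump needs only Ẇ_hp = Q̇_H/COP = 5.046 kW.
Saving = 60.40 − 5.046 = 55.35 kW.

55.4 kW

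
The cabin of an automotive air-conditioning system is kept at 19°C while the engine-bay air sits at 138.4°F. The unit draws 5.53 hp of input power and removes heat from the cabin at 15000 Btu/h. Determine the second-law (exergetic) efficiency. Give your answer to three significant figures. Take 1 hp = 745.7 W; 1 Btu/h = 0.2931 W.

Converting, Q̇_C = 15000 Btu/h = 5.896 hp, so COP_actual = Q̇_C/Ẇ = 5.896/5.530 = 1.066.
In absolute terms T_C = 292.15 K and T_H = 332.26 K, so ΔT = 40.11 K.
COP_Carnot = T_C/ΔT = 292.15/40.11 = 7.284.
η_II = COP_actual/COP_Carnot = 1.066/7.284 = 0.1464.

0.146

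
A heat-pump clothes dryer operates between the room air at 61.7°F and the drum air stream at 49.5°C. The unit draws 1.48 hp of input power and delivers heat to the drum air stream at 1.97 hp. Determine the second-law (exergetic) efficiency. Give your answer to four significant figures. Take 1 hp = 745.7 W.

COP_actual = Q̇_H/Ẇ = 1.970/1.480 = 1.331.
In absolute terms T_C = 289.65 K and T_H = 322.65 K, so ΔT = 33.00 K.
COP_Carnot = T_H/ΔT = 322.65/33.00 = 9.777.
η_II = COP_actual/COP_Carnot = 1.331/9.777 = 0.1361.

0.1361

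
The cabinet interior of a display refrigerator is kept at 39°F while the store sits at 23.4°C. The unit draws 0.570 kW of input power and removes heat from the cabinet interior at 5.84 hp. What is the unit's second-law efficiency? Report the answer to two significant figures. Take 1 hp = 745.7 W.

Converting, Q̇_C = 5.840 hp = 4.355 kW, so COP_actual = Q̇_C/Ẇ = 4.355/0.5700 = 7.640.
In absolute terms T_C = 277.04 K and T_H = 296.55 K, so ΔT = 19.51 K.
COP_Carnot = T_C/ΔT = 277.04/19.51 = 14.20.
η_II = COP_actual/COP_Carnot = 7.640/14.20 = 0.5381.

0.54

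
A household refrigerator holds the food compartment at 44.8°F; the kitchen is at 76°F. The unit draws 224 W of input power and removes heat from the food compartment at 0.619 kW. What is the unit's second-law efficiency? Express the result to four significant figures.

Converting, Q̇_C = 0.6190 kW = 619.0 W, so COP_actual = Q̇_C/Ẇ = 619.0/224.0 = 2.763.
In absolute terms T_C = 280.26 K and T_H = 297.59 K, so ΔT = 17.33 K.
COP_Carnot = T_C/ΔT = 280.26/17.33 = 16.17.
η_II = COP_actual/COP_Carnot = 2.763/16.17 = 0.1709.

0.1709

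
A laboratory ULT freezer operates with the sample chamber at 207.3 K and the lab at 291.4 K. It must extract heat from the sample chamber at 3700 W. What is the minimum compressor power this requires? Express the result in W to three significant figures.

1500 W

The reservoir spacing is ΔT = 291.4 − 207.3 = 84.10 K.
COP_Carnot = T_C/ΔT = 207.30/84.10 = 2.465.
Ẇ_min = Q̇/COP_Carnot = 3700/2.465 = 1501 W.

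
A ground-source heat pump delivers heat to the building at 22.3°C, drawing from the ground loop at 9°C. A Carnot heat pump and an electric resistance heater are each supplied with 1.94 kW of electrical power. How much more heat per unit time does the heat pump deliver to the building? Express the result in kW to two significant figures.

In absolute terms T_C = 282.15 K and T_H = 295.45 K, so ΔT = 13.30 K.
COP_Carnot = T_H/ΔT = 295.45/13.30 = 22.21.
The heat pump delivers Q̇_H = COP × Ẇ = 43.10 kW; the resistance heater delivers Ẇ = 1.940 kW.
Extra = (COP − 1)·Ẇ = 41.16 kW.

41 kW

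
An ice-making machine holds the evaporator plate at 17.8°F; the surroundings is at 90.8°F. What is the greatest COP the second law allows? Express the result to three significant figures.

6.54

In absolute terms T_C = 265.26 K and T_H = 305.82 K, so ΔT = 40.56 K.
For a reversible cycle, COP_Carnot = T_C/ΔT = 265.26/40.56 = 6.541.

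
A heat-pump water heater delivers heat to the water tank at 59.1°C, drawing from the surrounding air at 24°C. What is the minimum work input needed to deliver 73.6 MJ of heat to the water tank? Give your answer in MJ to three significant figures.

7.78 MJ

In absolute terms T_C = 297.15 K and T_H = 332.25 K, so ΔT = 35.10 K.
The reversible limit is COP_HP = T_H/ΔT = 9.466, so W_min = Q_H/COP = Q_H·ΔT/T_H.
W_min = 73.60 × 35.10/332.25 = 7.775 MJ.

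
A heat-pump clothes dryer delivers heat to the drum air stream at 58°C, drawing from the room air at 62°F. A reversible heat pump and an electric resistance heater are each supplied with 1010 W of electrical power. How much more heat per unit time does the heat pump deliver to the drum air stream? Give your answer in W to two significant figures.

7100 W

In absolute terms T_C = 289.82 K and T_H = 331.15 K, so ΔT = 41.33 K.
COP_Carnot = T_H/ΔT = 331.15/41.33 = 8.012.
The heat pump delivers Q̇_H = COP × Ẇ = 8092 W; the resistance heater delivers Ẇ = 1010 W.
Extra = (COP − 1)·Ẇ = 7082 W.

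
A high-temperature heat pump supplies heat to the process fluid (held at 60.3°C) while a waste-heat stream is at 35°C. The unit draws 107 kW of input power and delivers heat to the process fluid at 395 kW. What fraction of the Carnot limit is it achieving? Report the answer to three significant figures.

0.280

COP_actual = Q̇_H/Ẇ = 395.0/107.0 = 3.692.
In absolute terms T_C = 308.15 K and T_H = 333.45 K, so ΔT = 25.30 K.
COP_Carnot = T_H/ΔT = 333.45/25.30 = 13.18.
η_II = COP_actual/COP_Carnot = 3.692/13.18 = 0.2801.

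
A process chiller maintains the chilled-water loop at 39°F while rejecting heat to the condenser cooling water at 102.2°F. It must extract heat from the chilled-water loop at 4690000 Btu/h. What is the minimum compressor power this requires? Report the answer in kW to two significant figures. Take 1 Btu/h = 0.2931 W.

In absolute terms T_C = 277.04 K and T_H = 312.15 K, so ΔT = 35.11 K.
COP_Carnot = T_C/ΔT = 277.04/35.11 = 7.890.
Ẇ_min = Q̇/COP_Carnot = 4690000/7.890 = 594400 Btu/h = 174.2 kW.

170 kW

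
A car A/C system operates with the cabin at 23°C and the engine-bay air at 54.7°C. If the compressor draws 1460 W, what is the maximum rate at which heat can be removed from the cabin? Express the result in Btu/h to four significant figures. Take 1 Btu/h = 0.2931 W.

In absolute terms T_C = 296.15 K and T_H = 327.85 K, so ΔT = 31.70 K.
COP_Carnot = T_C/ΔT = 296.15/31.70 = 9.342.
Q̇_max = COP_Carnot × Ẇ = 9.342 × 1460 W = 13640 W = 46540 Btu/h.

46540 Btu/h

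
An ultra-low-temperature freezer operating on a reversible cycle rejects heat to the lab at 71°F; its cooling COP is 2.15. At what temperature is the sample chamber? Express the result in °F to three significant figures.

For a Carnot refrigerator COP_R = T_C/(T_H − T_C), so T_C = COP·T_H/(1 + COP).
With T_H = 294.82 K, T_C = 2.15 × 294.82/3.150 = 201.22 K.
Converting, 201.22 K = -97.47°F.

-97.5 °F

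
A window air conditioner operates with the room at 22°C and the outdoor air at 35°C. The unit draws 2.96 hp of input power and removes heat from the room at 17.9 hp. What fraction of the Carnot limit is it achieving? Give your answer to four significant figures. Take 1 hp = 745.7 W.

COP_actual = Q̇_C/Ẇ = 17.90/2.960 = 6.047.
In absolute terms T_C = 295.15 K and T_H = 308.15 K, so ΔT = 13.00 K.
COP_Carnot = T_C/ΔT = 295.15/13.00 = 22.70.
η_II = COP_actual/COP_Carnot = 6.047/22.70 = 0.2664.

0.2664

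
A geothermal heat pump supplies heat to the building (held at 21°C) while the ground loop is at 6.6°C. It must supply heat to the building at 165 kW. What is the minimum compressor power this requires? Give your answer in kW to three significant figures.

In absolute terms T_C = 279.75 K and T_H = 294.15 K, so ΔT = 14.40 K.
COP_Carnot = T_H/ΔT = 294.15/14.40 = 20.43.
Ẇ_min = Q̇/COP_Carnot = 165.0/20.43 = 8.078 kW.

8.08 kW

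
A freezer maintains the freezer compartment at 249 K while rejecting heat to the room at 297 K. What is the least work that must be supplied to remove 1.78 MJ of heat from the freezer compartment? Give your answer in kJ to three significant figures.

343 kJ

The reservoir spacing is ΔT = 297 − 249 = 48.00 K.
The reversible limit is COP_R = T_C/ΔT = 5.188, so W_min = Q_C/COP = Q_C·ΔT/T_C.
W_min = 1.780 × 48.00/249.00 = 0.3431 MJ = 343.1 kJ.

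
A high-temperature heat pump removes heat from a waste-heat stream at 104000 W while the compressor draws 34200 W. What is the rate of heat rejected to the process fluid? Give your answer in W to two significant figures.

For a cyclic device the first law requires Q̇_H = Q̇_C + Ẇ.
Q̇_H = Q̇_C + Ẇ = 138200 W.

140000 W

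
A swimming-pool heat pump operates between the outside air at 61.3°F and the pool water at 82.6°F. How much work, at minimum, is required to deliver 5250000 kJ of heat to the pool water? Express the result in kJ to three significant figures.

206000 kJ

In absolute terms T_C = 289.43 K and T_H = 301.26 K, so ΔT = 11.83 K.
The reversible limit is COP_HP = T_H/ΔT = 25.46, so W_min = Q_H/COP = Q_H·ΔT/T_H.
W_min = 5250000 × 11.83/301.26 = 206200 kJ.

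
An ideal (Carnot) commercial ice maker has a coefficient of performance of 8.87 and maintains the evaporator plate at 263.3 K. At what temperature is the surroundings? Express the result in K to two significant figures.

COP_R = T_C/(T_H − T_C) gives T_H − T_C = T_C/COP.
With T_C = 263.30 K, T_H = 263.30 × (1 + 1/8.87) = 292.98 K.

290 K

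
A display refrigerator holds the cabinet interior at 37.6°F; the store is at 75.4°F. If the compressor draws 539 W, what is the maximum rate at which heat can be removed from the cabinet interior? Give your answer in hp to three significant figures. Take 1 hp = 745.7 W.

9.51 hp

In absolute terms T_C = 276.26 K and T_H = 297.26 K, so ΔT = 21.00 K.
COP_Carnot = T_C/ΔT = 276.26/21.00 = 13.16.
Q̇_max = COP_Carnot × Ẇ = 13.16 × 539.0 W = 7091 W = 9.509 hp.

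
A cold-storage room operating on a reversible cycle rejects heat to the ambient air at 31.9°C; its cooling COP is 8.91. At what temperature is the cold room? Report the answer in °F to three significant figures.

34.0 °F

For a Carnot refrigerator COP_R = T_C/(T_H − T_C), so T_C = COP·T_H/(1 + COP).
With T_H = 305.05 K, T_C = 8.91 × 305.05/9.910 = 274.27 K.
Converting, 274.27 K = 34.01°F.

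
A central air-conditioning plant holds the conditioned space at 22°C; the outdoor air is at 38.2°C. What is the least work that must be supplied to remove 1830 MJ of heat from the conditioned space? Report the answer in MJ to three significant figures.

In absolute terms T_C = 295.15 K and T_H = 311.35 K, so ΔT = 16.20 K.
The reversible limit is COP_R = T_C/ΔT = 18.22, so W_min = Q_C/COP = Q_C·ΔT/T_C.
W_min = 1830 × 16.20/295.15 = 100.4 MJ.

100 MJ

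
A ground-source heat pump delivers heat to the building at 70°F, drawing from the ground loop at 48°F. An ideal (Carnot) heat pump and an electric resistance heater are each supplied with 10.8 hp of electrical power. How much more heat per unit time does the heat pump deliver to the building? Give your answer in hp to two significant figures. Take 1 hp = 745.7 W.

250 hp

In absolute terms T_C = 282.04 K and T_H = 294.26 K, so ΔT = 12.22 K.
COP_Carnot = T_H/ΔT = 294.26/12.22 = 24.08.
The heat pump delivers Q̇_H = COP × Ẇ = 260.0 hp; the resistance heater delivers Ẇ = 10.80 hp.
Extra = (COP − 1)·Ẇ = 249.2 hp.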